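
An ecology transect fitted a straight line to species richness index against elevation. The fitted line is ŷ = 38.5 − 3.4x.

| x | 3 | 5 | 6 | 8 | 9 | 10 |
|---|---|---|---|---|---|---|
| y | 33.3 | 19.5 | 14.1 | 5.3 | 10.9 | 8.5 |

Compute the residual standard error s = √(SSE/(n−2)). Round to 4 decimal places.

x=3: ŷ = 38.5 − 3.4·3 = 28.3; r = 33.3 − 28.3 = 5
x=5: ŷ = 38.5 − 3.4·5 = 21.5; r = 19.5 − 21.5 = -2
x=6: ŷ = 38.5 − 3.4·6 = 18.1; r = 14.1 − 18.1 = -4
x=8: ŷ = 38.5 − 3.4·8 = 11.3; r = 5.3 − 11.3 = -6
x=9: ŷ = 38.5 − 3.4·9 = 7.9; r = 10.9 − 7.9 = 3
x=10: ŷ = 38.5 − 3.4·10 = 4.5; r = 8.5 − 4.5 = 4
SSE = 25 + 4 + 16 + 36 + 9 + 16 = 106
s = √(106/4) = √26.5 ≈ 5.1478

s = 5.1478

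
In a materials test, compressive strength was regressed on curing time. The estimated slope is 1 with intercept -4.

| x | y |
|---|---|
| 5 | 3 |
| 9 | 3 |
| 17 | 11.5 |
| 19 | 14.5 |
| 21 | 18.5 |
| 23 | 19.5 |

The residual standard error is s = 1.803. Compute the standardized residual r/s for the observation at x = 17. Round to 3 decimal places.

-0.832

ŷ = -4 + 17 = 13
r = 11.5 − 13 = -1.5
r/s = -1.5 / 1.803 = -0.832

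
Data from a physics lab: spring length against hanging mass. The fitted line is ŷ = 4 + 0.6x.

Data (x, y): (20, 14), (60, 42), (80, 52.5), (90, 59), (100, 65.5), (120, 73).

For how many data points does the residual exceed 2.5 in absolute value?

x=20: ŷ = 4 + 0.6·20 = 16; r = 14 − 16 = -2
x=60: ŷ = 4 + 0.6·60 = 40; r = 42 − 40 = 2
x=80: ŷ = 4 + 0.6·80 = 52; r = 52.5 − 52 = 0.5
x=90: ŷ = 4 + 0.6·90 = 58; r = 59 − 58 = 1
x=100: ŷ = 4 + 0.6·100 = 64; r = 65.5 − 64 = 1.5
x=120: ŷ = 4 + 0.6·120 = 76; r = 73 − 76 = -3
|r| > 2.5: x=120 (|r|=3) → 1

1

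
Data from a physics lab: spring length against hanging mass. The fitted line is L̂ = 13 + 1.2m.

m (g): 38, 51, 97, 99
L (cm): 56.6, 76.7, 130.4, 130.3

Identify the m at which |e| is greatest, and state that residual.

m=38: L̂ = 13 + 1.2·38 = 58.6; e = 56.6 − 58.6 = -2
m=51: L̂ = 13 + 1.2·51 = 74.2; e = 76.7 − 74.2 = 2.5
m=97: L̂ = 13 + 1.2·97 = 129.4; e = 130.4 − 129.4 = 1
m=99: L̂ = 13 + 1.2·99 = 131.8; e = 130.3 − 131.8 = -1.5
Largest |e| is 2.5 at m = 51, residual 2.5.

m = 51, e = 2.5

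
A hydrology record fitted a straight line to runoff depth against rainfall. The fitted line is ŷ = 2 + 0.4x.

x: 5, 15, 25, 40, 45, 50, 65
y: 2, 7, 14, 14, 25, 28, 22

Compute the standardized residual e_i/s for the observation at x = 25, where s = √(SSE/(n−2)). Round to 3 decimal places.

0.405

x=5: ŷ = 2 + 0.4·5 = 4; e = 2 − 4 = -2
x=15: ŷ = 2 + 0.4·15 = 8; e = 7 − 8 = -1
x=25: ŷ = 2 + 0.4·25 = 12; e = 14 − 12 = 2
x=40: ŷ = 2 + 0.4·40 = 18; e = 14 − 18 = -4
x=45: ŷ = 2 + 0.4·45 = 20; e = 25 − 20 = 5
x=50: ŷ = 2 + 0.4·50 = 22; e = 28 − 22 = 6
x=65: ŷ = 2 + 0.4·65 = 28; e = 22 − 28 = -6
SSE = 4 + 1 + 4 + 16 + 25 + 36 + 36 = 122
s = √(122/5) = 4.93964
e/s = 2 / 4.93964 = 0.405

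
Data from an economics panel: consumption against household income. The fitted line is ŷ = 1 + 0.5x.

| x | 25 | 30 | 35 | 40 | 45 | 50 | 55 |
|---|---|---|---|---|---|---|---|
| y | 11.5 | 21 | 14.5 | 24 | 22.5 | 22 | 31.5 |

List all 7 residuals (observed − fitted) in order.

-2, 5, -4, 3, -1, -4, 3

x=25: ŷ = 1 + 0.5·25 = 13.5; r = 11.5 − 13.5 = -2
x=30: ŷ = 1 + 0.5·30 = 16; r = 21 − 16 = 5
x=35: ŷ = 1 + 0.5·35 = 18.5; r = 14.5 − 18.5 = -4
x=40: ŷ = 1 + 0.5·40 = 21; r = 24 − 21 = 3
x=45: ŷ = 1 + 0.5·45 = 23.5; r = 22.5 − 23.5 = -1
x=50: ŷ = 1 + 0.5·50 = 26; r = 22 − 26 = -4
x=55: ŷ = 1 + 0.5·55 = 28.5; r = 31.5 − 28.5 = 3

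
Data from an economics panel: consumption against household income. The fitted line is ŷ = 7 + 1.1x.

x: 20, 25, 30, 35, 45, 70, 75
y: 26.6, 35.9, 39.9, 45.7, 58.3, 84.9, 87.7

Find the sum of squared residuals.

SSE = 15.06

x=20: ŷ = 7 + 1.1·20 = 29; e = 26.6 − 29 = -2.4
x=25: ŷ = 7 + 1.1·25 = 34.5; e = 35.9 − 34.5 = 1.4
x=30: ŷ = 7 + 1.1·30 = 40; e = 39.9 − 40 = -0.1
x=35: ŷ = 7 + 1.1·35 = 45.5; e = 45.7 − 45.5 = 0.2
x=45: ŷ = 7 + 1.1·45 = 56.5; e = 58.3 − 56.5 = 1.8
x=70: ŷ = 7 + 1.1·70 = 84; e = 84.9 − 84 = 0.9
x=75: ŷ = 7 + 1.1·75 = 89.5; e = 87.7 − 89.5 = -1.8
SSE = 5.76 + 1.96 + 0.01 + 0.04 + 3.24 + 0.81 + 3.24 = 15.06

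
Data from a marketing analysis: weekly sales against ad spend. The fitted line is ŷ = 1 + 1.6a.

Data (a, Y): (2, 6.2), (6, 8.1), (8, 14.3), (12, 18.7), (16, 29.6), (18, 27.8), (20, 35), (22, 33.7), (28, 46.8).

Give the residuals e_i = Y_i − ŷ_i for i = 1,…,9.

a=2: ŷ = 1 + 1.6·2 = 4.2; e = 6.2 − 4.2 = 2
a=6: ŷ = 1 + 1.6·6 = 10.6; e = 8.1 − 10.6 = -2.5
a=8: ŷ = 1 + 1.6·8 = 13.8; e = 14.3 − 13.8 = 0.5
a=12: ŷ = 1 + 1.6·12 = 20.2; e = 18.7 − 20.2 = -1.5
a=16: ŷ = 1 + 1.6·16 = 26.6; e = 29.6 − 26.6 = 3
a=18: ŷ = 1 + 1.6·18 = 29.8; e = 27.8 − 29.8 = -2
a=20: ŷ = 1 + 1.6·20 = 33; e = 35 − 33 = 2
a=22: ŷ = 1 + 1.6·22 = 36.2; e = 33.7 − 36.2 = -2.5
a=28: ŷ = 1 + 1.6·28 = 45.8; e = 46.8 − 45.8 = 1

2, -2.5, 0.5, -1.5, 3, -2, 2, -2.5, 1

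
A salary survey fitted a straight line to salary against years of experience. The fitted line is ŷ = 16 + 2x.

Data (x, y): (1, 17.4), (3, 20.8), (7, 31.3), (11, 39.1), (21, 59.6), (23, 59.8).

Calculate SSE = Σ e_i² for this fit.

x=1: ŷ = 16 + 2·1 = 18; e = 17.4 − 18 = -0.6
x=3: ŷ = 16 + 2·3 = 22; e = 20.8 − 22 = -1.2
x=7: ŷ = 16 + 2·7 = 30; e = 31.3 − 30 = 1.3
x=11: ŷ = 16 + 2·11 = 38; e = 39.1 − 38 = 1.1
x=21: ŷ = 16 + 2·21 = 58; e = 59.6 − 58 = 1.6
x=23: ŷ = 16 + 2·23 = 62; e = 59.8 − 62 = -2.2
SSE = 0.36 + 1.44 + 1.69 + 1.21 + 2.56 + 4.84 = 12.1

SSE = 12.1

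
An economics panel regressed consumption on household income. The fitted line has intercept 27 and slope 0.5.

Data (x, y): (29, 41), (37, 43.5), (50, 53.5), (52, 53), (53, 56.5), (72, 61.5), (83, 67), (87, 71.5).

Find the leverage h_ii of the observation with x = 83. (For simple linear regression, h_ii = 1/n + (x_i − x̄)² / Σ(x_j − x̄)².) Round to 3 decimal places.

x̄ = (29 + 37 + 50 + 52 + 53 + 72 + 83 + 87)/8 = 57.875
Σ(x − x̄)² = 833.766 + 435.766 + 62.0156 + 34.5156 + 23.7656 + 199.516 + 631.266 + 848.266 = 3068.88
h = 1/8 + (25.125)²/3068.88 = 0.125 + 0.205699 = 0.331

h = 0.331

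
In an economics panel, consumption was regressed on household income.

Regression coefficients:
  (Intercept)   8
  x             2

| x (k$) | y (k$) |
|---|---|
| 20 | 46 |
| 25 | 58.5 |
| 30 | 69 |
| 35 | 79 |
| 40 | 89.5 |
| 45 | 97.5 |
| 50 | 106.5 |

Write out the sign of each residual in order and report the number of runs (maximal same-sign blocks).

x=20: ŷ = 8 + 2·20 = 48; e = 46 − 48 = -2
x=25: ŷ = 8 + 2·25 = 58; e = 58.5 − 58 = 0.5
x=30: ŷ = 8 + 2·30 = 68; e = 69 − 68 = 1
x=35: ŷ = 8 + 2·35 = 78; e = 79 − 78 = 1
x=40: ŷ = 8 + 2·40 = 88; e = 89.5 − 88 = 1.5
x=45: ŷ = 8 + 2·45 = 98; e = 97.5 − 98 = -0.5
x=50: ŷ = 8 + 2·50 = 108; e = 106.5 − 108 = -1.5
Signs: − + + + + − −
Runs: −×1, +×4, −×2 → 3

3 runs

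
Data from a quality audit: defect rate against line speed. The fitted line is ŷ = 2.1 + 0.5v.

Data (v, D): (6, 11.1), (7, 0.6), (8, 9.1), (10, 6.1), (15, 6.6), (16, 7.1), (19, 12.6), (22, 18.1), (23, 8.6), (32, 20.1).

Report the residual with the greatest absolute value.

r = 6

v=6: ŷ = 2.1 + 0.5·6 = 5.1; r = 11.1 − 5.1 = 6
v=7: ŷ = 2.1 + 0.5·7 = 5.6; r = 0.6 − 5.6 = -5
v=8: ŷ = 2.1 + 0.5·8 = 6.1; r = 9.1 − 6.1 = 3
v=10: ŷ = 2.1 + 0.5·10 = 7.1; r = 6.1 − 7.1 = -1
v=15: ŷ = 2.1 + 0.5·15 = 9.6; r = 6.6 − 9.6 = -3
v=16: ŷ = 2.1 + 0.5·16 = 10.1; r = 7.1 − 10.1 = -3
v=19: ŷ = 2.1 + 0.5·19 = 11.6; r = 12.6 − 11.6 = 1
v=22: ŷ = 2.1 + 0.5·22 = 13.1; r = 18.1 − 13.1 = 5
v=23: ŷ = 2.1 + 0.5·23 = 13.6; r = 8.6 − 13.6 = -5
v=32: ŷ = 2.1 + 0.5·32 = 18.1; r = 20.1 − 18.1 = 2
Largest |r| is 6 at v = 6, residual 6.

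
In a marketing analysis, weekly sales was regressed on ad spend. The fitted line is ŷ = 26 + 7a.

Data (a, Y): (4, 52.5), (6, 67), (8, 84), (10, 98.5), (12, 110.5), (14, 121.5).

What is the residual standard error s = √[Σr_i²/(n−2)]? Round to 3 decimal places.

a=4: ŷ = 26 + 7·4 = 54; r = 52.5 − 54 = -1.5
a=6: ŷ = 26 + 7·6 = 68; r = 67 − 68 = -1
a=8: ŷ = 26 + 7·8 = 82; r = 84 − 82 = 2
a=10: ŷ = 26 + 7·10 = 96; r = 98.5 − 96 = 2.5
a=12: ŷ = 26 + 7·12 = 110; r = 110.5 − 110 = 0.5
a=14: ŷ = 26 + 7·14 = 124; r = 121.5 − 124 = -2.5
SSE = 2.25 + 1 + 4 + 6.25 + 0.25 + 6.25 = 20
s = √(20/4) = √5 ≈ 2.236

s = 2.236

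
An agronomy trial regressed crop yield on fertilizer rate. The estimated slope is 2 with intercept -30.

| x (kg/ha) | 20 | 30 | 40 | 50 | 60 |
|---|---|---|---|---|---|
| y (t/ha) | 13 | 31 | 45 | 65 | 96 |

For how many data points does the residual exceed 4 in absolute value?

3

x=20: ŷ = -30 + 2·20 = 10; r = 13 − 10 = 3
x=30: ŷ = -30 + 2·30 = 30; r = 31 − 30 = 1
x=40: ŷ = -30 + 2·40 = 50; r = 45 − 50 = -5
x=50: ŷ = -30 + 2·50 = 70; r = 65 − 70 = -5
x=60: ŷ = -30 + 2·60 = 90; r = 96 − 90 = 6
|r| > 4: x=40 (|r|=5), x=50 (|r|=5), x=60 (|r|=6) → 3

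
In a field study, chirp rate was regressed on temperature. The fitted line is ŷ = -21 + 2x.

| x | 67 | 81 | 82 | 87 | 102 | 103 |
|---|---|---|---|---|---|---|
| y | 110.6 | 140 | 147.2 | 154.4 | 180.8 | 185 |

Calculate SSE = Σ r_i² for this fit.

x=67: ŷ = -21 + 2·67 = 113; r = 110.6 − 113 = -2.4
x=81: ŷ = -21 + 2·81 = 141; r = 140 − 141 = -1
x=82: ŷ = -21 + 2·82 = 143; r = 147.2 − 143 = 4.2
x=87: ŷ = -21 + 2·87 = 153; r = 154.4 − 153 = 1.4
x=102: ŷ = -21 + 2·102 = 183; r = 180.8 − 183 = -2.2
x=103: ŷ = -21 + 2·103 = 185; r = 185 − 185 = 0
SSE = 5.76 + 1 + 17.64 + 1.96 + 4.84 + 0 = 31.2

SSE = 31.2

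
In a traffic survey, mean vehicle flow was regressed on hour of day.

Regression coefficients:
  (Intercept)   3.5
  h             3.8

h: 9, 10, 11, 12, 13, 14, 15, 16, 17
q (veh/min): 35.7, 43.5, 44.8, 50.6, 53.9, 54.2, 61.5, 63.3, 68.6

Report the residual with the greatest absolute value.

h=9: q̂ = 3.5 + 3.8·9 = 37.7; r = 35.7 − 37.7 = -2
h=10: q̂ = 3.5 + 3.8·10 = 41.5; r = 43.5 − 41.5 = 2
h=11: q̂ = 3.5 + 3.8·11 = 45.3; r = 44.8 − 45.3 = -0.5
h=12: q̂ = 3.5 + 3.8·12 = 49.1; r = 50.6 − 49.1 = 1.5
h=13: q̂ = 3.5 + 3.8·13 = 52.9; r = 53.9 − 52.9 = 1
h=14: q̂ = 3.5 + 3.8·14 = 56.7; r = 54.2 − 56.7 = -2.5
h=15: q̂ = 3.5 + 3.8·15 = 60.5; r = 61.5 − 60.5 = 1
h=16: q̂ = 3.5 + 3.8·16 = 64.3; r = 63.3 − 64.3 = -1
h=17: q̂ = 3.5 + 3.8·17 = 68.1; r = 68.6 − 68.1 = 0.5
Largest |r| is 2.5 at h = 14, residual -2.5.

r = -2.5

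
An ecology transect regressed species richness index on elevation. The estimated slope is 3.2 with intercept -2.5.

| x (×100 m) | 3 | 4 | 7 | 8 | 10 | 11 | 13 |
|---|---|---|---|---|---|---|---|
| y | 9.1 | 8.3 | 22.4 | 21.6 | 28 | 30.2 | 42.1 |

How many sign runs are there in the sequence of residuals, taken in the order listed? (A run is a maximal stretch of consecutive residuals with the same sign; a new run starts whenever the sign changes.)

x=3: ŷ = -2.5 + 3.2·3 = 7.1; r = 9.1 − 7.1 = 2
x=4: ŷ = -2.5 + 3.2·4 = 10.3; r = 8.3 − 10.3 = -2
x=7: ŷ = -2.5 + 3.2·7 = 19.9; r = 22.4 − 19.9 = 2.5
x=8: ŷ = -2.5 + 3.2·8 = 23.1; r = 21.6 − 23.1 = -1.5
x=10: ŷ = -2.5 + 3.2·10 = 29.5; r = 28 − 29.5 = -1.5
x=11: ŷ = -2.5 + 3.2·11 = 32.7; r = 30.2 − 32.7 = -2.5
x=13: ŷ = -2.5 + 3.2·13 = 39.1; r = 42.1 − 39.1 = 3
Signs: + − + − − − +
Runs: +×1, −×1, +×1, −×3, +×1 → 5

5 runs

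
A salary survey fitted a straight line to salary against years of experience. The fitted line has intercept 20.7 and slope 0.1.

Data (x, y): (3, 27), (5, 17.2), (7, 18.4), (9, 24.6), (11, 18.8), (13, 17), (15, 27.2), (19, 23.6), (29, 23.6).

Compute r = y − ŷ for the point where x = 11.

ŷ = 20.7 + 0.1·11 = 21.8
r = 18.8 − 21.8 = -3

r = -3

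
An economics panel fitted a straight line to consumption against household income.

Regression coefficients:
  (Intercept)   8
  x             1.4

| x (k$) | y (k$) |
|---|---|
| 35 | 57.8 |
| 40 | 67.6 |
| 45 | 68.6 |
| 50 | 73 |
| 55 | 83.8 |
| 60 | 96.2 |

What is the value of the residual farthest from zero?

x=35: ŷ = 8 + 1.4·35 = 57; e = 57.8 − 57 = 0.8
x=40: ŷ = 8 + 1.4·40 = 64; e = 67.6 − 64 = 3.6
x=45: ŷ = 8 + 1.4·45 = 71; e = 68.6 − 71 = -2.4
x=50: ŷ = 8 + 1.4·50 = 78; e = 73 − 78 = -5
x=55: ŷ = 8 + 1.4·55 = 85; e = 83.8 − 85 = -1.2
x=60: ŷ = 8 + 1.4·60 = 92; e = 96.2 − 92 = 4.2
Largest |e| is 5 at x = 50, residual -5.

e = -5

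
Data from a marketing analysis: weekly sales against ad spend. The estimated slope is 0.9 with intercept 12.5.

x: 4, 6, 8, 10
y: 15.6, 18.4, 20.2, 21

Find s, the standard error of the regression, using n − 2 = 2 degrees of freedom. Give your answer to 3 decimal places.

s = 0.707

x=4: ŷ = 12.5 + 0.9·4 = 16.1; r = 15.6 − 16.1 = -0.5
x=6: ŷ = 12.5 + 0.9·6 = 17.9; r = 18.4 − 17.9 = 0.5
x=8: ŷ = 12.5 + 0.9·8 = 19.7; r = 20.2 − 19.7 = 0.5
x=10: ŷ = 12.5 + 0.9·10 = 21.5; r = 21 − 21.5 = -0.5
SSE = 0.25 + 0.25 + 0.25 + 0.25 = 1
s = √(1/2) = √0.5 ≈ 0.707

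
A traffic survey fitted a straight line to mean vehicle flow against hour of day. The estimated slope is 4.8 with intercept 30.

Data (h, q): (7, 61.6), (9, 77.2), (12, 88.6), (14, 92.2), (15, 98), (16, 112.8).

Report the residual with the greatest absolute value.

r = 6

h=7: q̂ = 30 + 4.8·7 = 63.6; r = 61.6 − 63.6 = -2
h=9: q̂ = 30 + 4.8·9 = 73.2; r = 77.2 − 73.2 = 4
h=12: q̂ = 30 + 4.8·12 = 87.6; r = 88.6 − 87.6 = 1
h=14: q̂ = 30 + 4.8·14 = 97.2; r = 92.2 − 97.2 = -5
h=15: q̂ = 30 + 4.8·15 = 102; r = 98 − 102 = -4
h=16: q̂ = 30 + 4.8·16 = 106.8; r = 112.8 − 106.8 = 6
Largest |r| is 6 at h = 16, residual 6.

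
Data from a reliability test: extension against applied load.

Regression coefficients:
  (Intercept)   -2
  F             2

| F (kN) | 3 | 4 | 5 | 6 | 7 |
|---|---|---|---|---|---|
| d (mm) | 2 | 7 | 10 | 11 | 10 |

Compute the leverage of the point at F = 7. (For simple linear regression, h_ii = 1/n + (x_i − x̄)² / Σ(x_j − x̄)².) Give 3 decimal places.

F̄ = (3 + 4 + 5 + 6 + 7)/5 = 5
Σ(F − F̄)² = 4 + 1 + 0 + 1 + 4 = 10
h = 1/5 + (2)²/10 = 0.2 + 0.4 = 0.600

h = 0.600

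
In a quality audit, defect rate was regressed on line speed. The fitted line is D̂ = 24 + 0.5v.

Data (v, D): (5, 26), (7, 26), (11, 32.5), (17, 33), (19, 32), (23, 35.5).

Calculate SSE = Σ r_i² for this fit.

v=5: D̂ = 24 + 0.5·5 = 26.5; r = 26 − 26.5 = -0.5
v=7: D̂ = 24 + 0.5·7 = 27.5; r = 26 − 27.5 = -1.5
v=11: D̂ = 24 + 0.5·11 = 29.5; r = 32.5 − 29.5 = 3
v=17: D̂ = 24 + 0.5·17 = 32.5; r = 33 − 32.5 = 0.5
v=19: D̂ = 24 + 0.5·19 = 33.5; r = 32 − 33.5 = -1.5
v=23: D̂ = 24 + 0.5·23 = 35.5; r = 35.5 − 35.5 = 0
SSE = 0.25 + 2.25 + 9 + 0.25 + 2.25 + 0 = 14

SSE = 14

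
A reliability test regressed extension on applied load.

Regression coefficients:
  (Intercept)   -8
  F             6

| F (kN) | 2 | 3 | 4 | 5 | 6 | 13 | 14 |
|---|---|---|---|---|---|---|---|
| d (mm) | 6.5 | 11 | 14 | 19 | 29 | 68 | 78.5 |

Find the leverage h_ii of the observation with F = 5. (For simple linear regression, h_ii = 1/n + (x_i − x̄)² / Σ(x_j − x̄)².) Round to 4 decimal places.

h = 0.1639

F̄ = (2 + 3 + 4 + 5 + 6 + 13 + 14)/7 = 6.71429
Σ(F − F̄)² = 22.2245 + 13.7959 + 7.36735 + 2.93878 + 0.510204 + 39.5102 + 53.0816 = 139.429
h = 1/7 + (-1.71429)²/139.429 = 0.142857 + 0.0210773 = 0.1639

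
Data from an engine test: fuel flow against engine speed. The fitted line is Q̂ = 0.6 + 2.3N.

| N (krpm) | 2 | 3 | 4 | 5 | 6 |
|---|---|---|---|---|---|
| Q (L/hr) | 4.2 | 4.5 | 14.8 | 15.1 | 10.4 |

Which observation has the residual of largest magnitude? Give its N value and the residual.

N = 4, e = 5

N=2: Q̂ = 0.6 + 2.3·2 = 5.2; e = 4.2 − 5.2 = -1
N=3: Q̂ = 0.6 + 2.3·3 = 7.5; e = 4.5 − 7.5 = -3
N=4: Q̂ = 0.6 + 2.3·4 = 9.8; e = 14.8 − 9.8 = 5
N=5: Q̂ = 0.6 + 2.3·5 = 12.1; e = 15.1 − 12.1 = 3
N=6: Q̂ = 0.6 + 2.3·6 = 14.4; e = 10.4 − 14.4 = -4
Largest |e| is 5 at N = 4, residual 5.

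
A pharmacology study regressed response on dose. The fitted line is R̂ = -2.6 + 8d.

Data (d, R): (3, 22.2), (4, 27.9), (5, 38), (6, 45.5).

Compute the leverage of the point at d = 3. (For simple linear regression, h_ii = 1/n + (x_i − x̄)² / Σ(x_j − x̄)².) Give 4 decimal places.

h = 0.7000

d̄ = (3 + 4 + 5 + 6)/4 = 4.5
Σ(d − d̄)² = 2.25 + 0.25 + 0.25 + 2.25 = 5
h = 1/4 + (-1.5)²/5 = 0.25 + 0.45 = 0.7000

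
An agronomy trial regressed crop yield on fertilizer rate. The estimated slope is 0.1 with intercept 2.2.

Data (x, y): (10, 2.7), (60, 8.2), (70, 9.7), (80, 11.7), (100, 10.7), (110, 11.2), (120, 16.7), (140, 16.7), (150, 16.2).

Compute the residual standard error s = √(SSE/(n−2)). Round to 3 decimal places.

s = 1.535

x=10: ŷ = 2.2 + 0.1·10 = 3.2; e = 2.7 − 3.2 = -0.5
x=60: ŷ = 2.2 + 0.1·60 = 8.2; e = 8.2 − 8.2 = 0
x=70: ŷ = 2.2 + 0.1·70 = 9.2; e = 9.7 − 9.2 = 0.5
x=80: ŷ = 2.2 + 0.1·80 = 10.2; e = 11.7 − 10.2 = 1.5
x=100: ŷ = 2.2 + 0.1·100 = 12.2; e = 10.7 − 12.2 = -1.5
x=110: ŷ = 2.2 + 0.1·110 = 13.2; e = 11.2 − 13.2 = -2
x=120: ŷ = 2.2 + 0.1·120 = 14.2; e = 16.7 − 14.2 = 2.5
x=140: ŷ = 2.2 + 0.1·140 = 16.2; e = 16.7 − 16.2 = 0.5
x=150: ŷ = 2.2 + 0.1·150 = 17.2; e = 16.2 − 17.2 = -1
SSE = 0.25 + 0 + 0.25 + 2.25 + 2.25 + 4 + 6.25 + 0.25 + 1 = 16.5
s = √(16.5/7) = √2.35714 ≈ 1.535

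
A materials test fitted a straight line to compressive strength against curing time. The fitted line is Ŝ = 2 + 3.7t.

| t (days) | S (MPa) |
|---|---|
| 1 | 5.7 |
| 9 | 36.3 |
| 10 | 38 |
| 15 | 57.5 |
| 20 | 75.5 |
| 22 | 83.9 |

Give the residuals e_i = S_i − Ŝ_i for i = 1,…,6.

0, 1, -1, 0, -0.5, 0.5

t=1: Ŝ = 2 + 3.7·1 = 5.7; e = 5.7 − 5.7 = 0
t=9: Ŝ = 2 + 3.7·9 = 35.3; e = 36.3 − 35.3 = 1
t=10: Ŝ = 2 + 3.7·10 = 39; e = 38 − 39 = -1
t=15: Ŝ = 2 + 3.7·15 = 57.5; e = 57.5 − 57.5 = 0
t=20: Ŝ = 2 + 3.7·20 = 76; e = 75.5 − 76 = -0.5
t=22: Ŝ = 2 + 3.7·22 = 83.4; e = 83.9 − 83.4 = 0.5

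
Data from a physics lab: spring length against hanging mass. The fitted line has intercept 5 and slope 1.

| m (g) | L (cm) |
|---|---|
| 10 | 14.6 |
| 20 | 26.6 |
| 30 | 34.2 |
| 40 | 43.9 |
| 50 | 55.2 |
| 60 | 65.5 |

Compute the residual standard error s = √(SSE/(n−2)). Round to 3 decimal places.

m=10: ŷ = 5 + 10 = 15; r = 14.6 − 15 = -0.4
m=20: ŷ = 5 + 20 = 25; r = 26.6 − 25 = 1.6
m=30: ŷ = 5 + 30 = 35; r = 34.2 − 35 = -0.8
m=40: ŷ = 5 + 40 = 45; r = 43.9 − 45 = -1.1
m=50: ŷ = 5 + 50 = 55; r = 55.2 − 55 = 0.2
m=60: ŷ = 5 + 60 = 65; r = 65.5 − 65 = 0.5
SSE = 0.16 + 2.56 + 0.64 + 1.21 + 0.04 + 0.25 = 4.86
s = √(4.86/4) = √1.215 ≈ 1.102

s = 1.102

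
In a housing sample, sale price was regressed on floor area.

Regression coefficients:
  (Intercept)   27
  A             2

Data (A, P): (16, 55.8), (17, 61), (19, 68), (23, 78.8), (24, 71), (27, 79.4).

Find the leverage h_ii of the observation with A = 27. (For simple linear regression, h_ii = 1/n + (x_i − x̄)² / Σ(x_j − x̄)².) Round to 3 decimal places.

Ā = (16 + 17 + 19 + 23 + 24 + 27)/6 = 21
Σ(A − Ā)² = 25 + 16 + 4 + 4 + 9 + 36 = 94
h = 1/6 + (6)²/94 = 0.166667 + 0.382979 = 0.550

h = 0.550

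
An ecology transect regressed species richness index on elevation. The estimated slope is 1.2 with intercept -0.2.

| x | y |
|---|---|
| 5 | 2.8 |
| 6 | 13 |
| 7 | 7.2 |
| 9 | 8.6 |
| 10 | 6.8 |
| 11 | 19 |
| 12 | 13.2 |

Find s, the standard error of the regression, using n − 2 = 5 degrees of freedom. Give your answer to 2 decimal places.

s = 4.73

x=5: ŷ = -0.2 + 1.2·5 = 5.8; r = 2.8 − 5.8 = -3
x=6: ŷ = -0.2 + 1.2·6 = 7; r = 13 − 7 = 6
x=7: ŷ = -0.2 + 1.2·7 = 8.2; r = 7.2 − 8.2 = -1
x=9: ŷ = -0.2 + 1.2·9 = 10.6; r = 8.6 − 10.6 = -2
x=10: ŷ = -0.2 + 1.2·10 = 11.8; r = 6.8 − 11.8 = -5
x=11: ŷ = -0.2 + 1.2·11 = 13; r = 19 − 13 = 6
x=12: ŷ = -0.2 + 1.2·12 = 14.2; r = 13.2 − 14.2 = -1
SSE = 9 + 36 + 1 + 4 + 25 + 36 + 1 = 112
s = √(112/5) = √22.4 ≈ 4.73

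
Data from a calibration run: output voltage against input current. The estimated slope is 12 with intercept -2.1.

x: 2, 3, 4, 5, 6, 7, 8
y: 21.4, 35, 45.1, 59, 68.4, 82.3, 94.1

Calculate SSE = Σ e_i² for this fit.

SSE = 5.76

x=2: ŷ = -2.1 + 12·2 = 21.9; e = 21.4 − 21.9 = -0.5
x=3: ŷ = -2.1 + 12·3 = 33.9; e = 35 − 33.9 = 1.1
x=4: ŷ = -2.1 + 12·4 = 45.9; e = 45.1 − 45.9 = -0.8
x=5: ŷ = -2.1 + 12·5 = 57.9; e = 59 − 57.9 = 1.1
x=6: ŷ = -2.1 + 12·6 = 69.9; e = 68.4 − 69.9 = -1.5
x=7: ŷ = -2.1 + 12·7 = 81.9; e = 82.3 − 81.9 = 0.4
x=8: ŷ = -2.1 + 12·8 = 93.9; e = 94.1 − 93.9 = 0.2
SSE = 0.25 + 1.21 + 0.64 + 1.21 + 2.25 + 0.16 + 0.04 = 5.76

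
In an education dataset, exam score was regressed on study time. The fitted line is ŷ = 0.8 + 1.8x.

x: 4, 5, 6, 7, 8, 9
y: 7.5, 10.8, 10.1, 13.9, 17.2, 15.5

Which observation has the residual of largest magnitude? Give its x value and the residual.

x = 8, e = 2

x=4: ŷ = 0.8 + 1.8·4 = 8; e = 7.5 − 8 = -0.5
x=5: ŷ = 0.8 + 1.8·5 = 9.8; e = 10.8 − 9.8 = 1
x=6: ŷ = 0.8 + 1.8·6 = 11.6; e = 10.1 − 11.6 = -1.5
x=7: ŷ = 0.8 + 1.8·7 = 13.4; e = 13.9 − 13.4 = 0.5
x=8: ŷ = 0.8 + 1.8·8 = 15.2; e = 17.2 − 15.2 = 2
x=9: ŷ = 0.8 + 1.8·9 = 17; e = 15.5 − 17 = -1.5
Largest |e| is 2 at x = 8, residual 2.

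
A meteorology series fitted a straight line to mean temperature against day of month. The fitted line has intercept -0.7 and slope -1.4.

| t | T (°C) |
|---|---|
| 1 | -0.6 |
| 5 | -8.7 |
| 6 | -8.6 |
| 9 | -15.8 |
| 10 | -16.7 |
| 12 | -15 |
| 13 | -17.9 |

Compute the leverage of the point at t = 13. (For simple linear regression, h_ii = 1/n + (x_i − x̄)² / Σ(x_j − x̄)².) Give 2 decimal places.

t̄ = (1 + 5 + 6 + 9 + 10 + 12 + 13)/7 = 8
Σ(t − t̄)² = 49 + 9 + 4 + 1 + 4 + 16 + 25 = 108
h = 1/7 + (5)²/108 = 0.142857 + 0.231481 = 0.37

h = 0.37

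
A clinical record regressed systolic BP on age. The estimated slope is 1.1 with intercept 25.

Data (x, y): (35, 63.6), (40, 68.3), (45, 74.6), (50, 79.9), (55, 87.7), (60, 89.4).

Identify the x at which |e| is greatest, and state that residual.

x=35: ŷ = 25 + 1.1·35 = 63.5; e = 63.6 − 63.5 = 0.1
x=40: ŷ = 25 + 1.1·40 = 69; e = 68.3 − 69 = -0.7
x=45: ŷ = 25 + 1.1·45 = 74.5; e = 74.6 − 74.5 = 0.1
x=50: ŷ = 25 + 1.1·50 = 80; e = 79.9 − 80 = -0.1
x=55: ŷ = 25 + 1.1·55 = 85.5; e = 87.7 − 85.5 = 2.2
x=60: ŷ = 25 + 1.1·60 = 91; e = 89.4 − 91 = -1.6
Largest |e| is 2.2 at x = 55, residual 2.2.

x = 55, e = 2.2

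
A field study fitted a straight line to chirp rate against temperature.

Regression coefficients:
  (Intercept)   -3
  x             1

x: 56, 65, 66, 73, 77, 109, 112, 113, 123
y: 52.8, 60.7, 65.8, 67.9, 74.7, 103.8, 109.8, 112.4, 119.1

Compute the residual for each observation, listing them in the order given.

x=56: ŷ = -3 + 56 = 53; r = 52.8 − 53 = -0.2
x=65: ŷ = -3 + 65 = 62; r = 60.7 − 62 = -1.3
x=66: ŷ = -3 + 66 = 63; r = 65.8 − 63 = 2.8
x=73: ŷ = -3 + 73 = 70; r = 67.9 − 70 = -2.1
x=77: ŷ = -3 + 77 = 74; r = 74.7 − 74 = 0.7
x=109: ŷ = -3 + 109 = 106; r = 103.8 − 106 = -2.2
x=112: ŷ = -3 + 112 = 109; r = 109.8 − 109 = 0.8
x=113: ŷ = -3 + 113 = 110; r = 112.4 − 110 = 2.4
x=123: ŷ = -3 + 123 = 120; r = 119.1 − 120 = -0.9

-0.2, -1.3, 2.8, -2.1, 0.7, -2.2, 0.8, 2.4, -0.9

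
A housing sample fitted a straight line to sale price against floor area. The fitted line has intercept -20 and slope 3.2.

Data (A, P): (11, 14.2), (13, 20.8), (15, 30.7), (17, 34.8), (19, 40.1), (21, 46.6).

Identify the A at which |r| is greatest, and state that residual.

A = 15, r = 2.7

A=11: P̂ = -20 + 3.2·11 = 15.2; r = 14.2 − 15.2 = -1
A=13: P̂ = -20 + 3.2·13 = 21.6; r = 20.8 − 21.6 = -0.8
A=15: P̂ = -20 + 3.2·15 = 28; r = 30.7 − 28 = 2.7
A=17: P̂ = -20 + 3.2·17 = 34.4; r = 34.8 − 34.4 = 0.4
A=19: P̂ = -20 + 3.2·19 = 40.8; r = 40.1 − 40.8 = -0.7
A=21: P̂ = -20 + 3.2·21 = 47.2; r = 46.6 − 47.2 = -0.6
Largest |r| is 2.7 at A = 15, residual 2.7.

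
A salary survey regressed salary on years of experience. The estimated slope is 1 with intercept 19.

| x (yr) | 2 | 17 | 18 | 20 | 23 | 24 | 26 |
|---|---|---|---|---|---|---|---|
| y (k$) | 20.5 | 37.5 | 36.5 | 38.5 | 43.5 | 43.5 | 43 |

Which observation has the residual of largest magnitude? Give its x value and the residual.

x = 26, e = -2

x=2: ŷ = 19 + 2 = 21; e = 20.5 − 21 = -0.5
x=17: ŷ = 19 + 17 = 36; e = 37.5 − 36 = 1.5
x=18: ŷ = 19 + 18 = 37; e = 36.5 − 37 = -0.5
x=20: ŷ = 19 + 20 = 39; e = 38.5 − 39 = -0.5
x=23: ŷ = 19 + 23 = 42; e = 43.5 − 42 = 1.5
x=24: ŷ = 19 + 24 = 43; e = 43.5 − 43 = 0.5
x=26: ŷ = 19 + 26 = 45; e = 43 − 45 = -2
Largest |e| is 2 at x = 26, residual -2.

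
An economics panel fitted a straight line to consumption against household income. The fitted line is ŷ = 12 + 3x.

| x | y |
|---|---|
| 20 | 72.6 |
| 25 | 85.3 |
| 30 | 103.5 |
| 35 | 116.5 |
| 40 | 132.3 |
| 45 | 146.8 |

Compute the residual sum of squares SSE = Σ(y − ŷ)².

x=20: ŷ = 12 + 3·20 = 72; r = 72.6 − 72 = 0.6
x=25: ŷ = 12 + 3·25 = 87; r = 85.3 − 87 = -1.7
x=30: ŷ = 12 + 3·30 = 102; r = 103.5 − 102 = 1.5
x=35: ŷ = 12 + 3·35 = 117; r = 116.5 − 117 = -0.5
x=40: ŷ = 12 + 3·40 = 132; r = 132.3 − 132 = 0.3
x=45: ŷ = 12 + 3·45 = 147; r = 146.8 − 147 = -0.2
SSE = 0.36 + 2.89 + 2.25 + 0.25 + 0.09 + 0.04 = 5.88

SSE = 5.88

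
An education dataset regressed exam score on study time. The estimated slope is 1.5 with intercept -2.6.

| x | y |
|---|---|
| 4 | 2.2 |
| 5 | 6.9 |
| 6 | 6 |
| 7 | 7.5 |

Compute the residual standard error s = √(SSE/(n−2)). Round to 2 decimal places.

x=4: ŷ = -2.6 + 1.5·4 = 3.4; r = 2.2 − 3.4 = -1.2
x=5: ŷ = -2.6 + 1.5·5 = 4.9; r = 6.9 − 4.9 = 2
x=6: ŷ = -2.6 + 1.5·6 = 6.4; r = 6 − 6.4 = -0.4
x=7: ŷ = -2.6 + 1.5·7 = 7.9; r = 7.5 − 7.9 = -0.4
SSE = 1.44 + 4 + 0.16 + 0.16 = 5.76
s = √(5.76/2) = √2.88 ≈ 1.70

s = 1.70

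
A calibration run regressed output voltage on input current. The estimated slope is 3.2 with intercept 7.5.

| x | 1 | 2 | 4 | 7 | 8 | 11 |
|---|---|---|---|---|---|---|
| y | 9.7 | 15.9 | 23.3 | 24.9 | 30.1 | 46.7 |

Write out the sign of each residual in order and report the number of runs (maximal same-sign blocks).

4 runs

x=1: ŷ = 7.5 + 3.2·1 = 10.7; r = 9.7 − 10.7 = -1
x=2: ŷ = 7.5 + 3.2·2 = 13.9; r = 15.9 − 13.9 = 2
x=4: ŷ = 7.5 + 3.2·4 = 20.3; r = 23.3 − 20.3 = 3
x=7: ŷ = 7.5 + 3.2·7 = 29.9; r = 24.9 − 29.9 = -5
x=8: ŷ = 7.5 + 3.2·8 = 33.1; r = 30.1 − 33.1 = -3
x=11: ŷ = 7.5 + 3.2·11 = 42.7; r = 46.7 − 42.7 = 4
Signs: − + + − − +
Runs: −×1, +×2, −×2, +×1 → 4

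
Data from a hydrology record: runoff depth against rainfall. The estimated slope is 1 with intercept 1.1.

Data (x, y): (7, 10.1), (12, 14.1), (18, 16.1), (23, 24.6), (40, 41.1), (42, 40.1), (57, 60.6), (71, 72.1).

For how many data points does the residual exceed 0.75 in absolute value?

5

x=7: ŷ = 1.1 + 7 = 8.1; e = 10.1 − 8.1 = 2
x=12: ŷ = 1.1 + 12 = 13.1; e = 14.1 − 13.1 = 1
x=18: ŷ = 1.1 + 18 = 19.1; e = 16.1 − 19.1 = -3
x=23: ŷ = 1.1 + 23 = 24.1; e = 24.6 − 24.1 = 0.5
x=40: ŷ = 1.1 + 40 = 41.1; e = 41.1 − 41.1 = 0
x=42: ŷ = 1.1 + 42 = 43.1; e = 40.1 − 43.1 = -3
x=57: ŷ = 1.1 + 57 = 58.1; e = 60.6 − 58.1 = 2.5
x=71: ŷ = 1.1 + 71 = 72.1; e = 72.1 − 72.1 = 0
|e| > 0.75: x=7 (|e|=2), x=12 (|e|=1), x=18 (|e|=3), x=42 (|e|=3), x=57 (|e|=2.5) → 5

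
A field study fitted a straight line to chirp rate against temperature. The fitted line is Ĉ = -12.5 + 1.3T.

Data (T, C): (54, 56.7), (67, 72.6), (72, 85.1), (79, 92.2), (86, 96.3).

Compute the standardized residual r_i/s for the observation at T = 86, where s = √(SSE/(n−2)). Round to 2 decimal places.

T=54: Ĉ = -12.5 + 1.3·54 = 57.7; r = 56.7 − 57.7 = -1
T=67: Ĉ = -12.5 + 1.3·67 = 74.6; r = 72.6 − 74.6 = -2
T=72: Ĉ = -12.5 + 1.3·72 = 81.1; r = 85.1 − 81.1 = 4
T=79: Ĉ = -12.5 + 1.3·79 = 90.2; r = 92.2 − 90.2 = 2
T=86: Ĉ = -12.5 + 1.3·86 = 99.3; r = 96.3 − 99.3 = -3
SSE = 1 + 4 + 16 + 4 + 9 = 34
s = √(34/3) = 3.3665
r/s = -3 / 3.3665 = -0.89

-0.89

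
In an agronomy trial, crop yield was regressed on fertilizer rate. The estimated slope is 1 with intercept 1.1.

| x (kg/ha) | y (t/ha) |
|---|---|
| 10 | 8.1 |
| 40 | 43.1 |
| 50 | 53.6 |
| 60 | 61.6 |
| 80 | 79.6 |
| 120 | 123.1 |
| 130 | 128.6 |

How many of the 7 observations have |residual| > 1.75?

x=10: ŷ = 1.1 + 10 = 11.1; e = 8.1 − 11.1 = -3
x=40: ŷ = 1.1 + 40 = 41.1; e = 43.1 − 41.1 = 2
x=50: ŷ = 1.1 + 50 = 51.1; e = 53.6 − 51.1 = 2.5
x=60: ŷ = 1.1 + 60 = 61.1; e = 61.6 − 61.1 = 0.5
x=80: ŷ = 1.1 + 80 = 81.1; e = 79.6 − 81.1 = -1.5
x=120: ŷ = 1.1 + 120 = 121.1; e = 123.1 − 121.1 = 2
x=130: ŷ = 1.1 + 130 = 131.1; e = 128.6 − 131.1 = -2.5
|e| > 1.75: x=10 (|e|=3), x=40 (|e|=2), x=50 (|e|=2.5), x=120 (|e|=2), x=130 (|e|=2.5) → 5

5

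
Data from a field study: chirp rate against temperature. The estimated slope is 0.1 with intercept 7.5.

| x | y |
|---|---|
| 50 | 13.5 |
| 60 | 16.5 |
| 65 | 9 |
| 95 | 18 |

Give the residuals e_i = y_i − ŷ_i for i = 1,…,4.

x=50: ŷ = 7.5 + 0.1·50 = 12.5; e = 13.5 − 12.5 = 1
x=60: ŷ = 7.5 + 0.1·60 = 13.5; e = 16.5 − 13.5 = 3
x=65: ŷ = 7.5 + 0.1·65 = 14; e = 9 − 14 = -5
x=95: ŷ = 7.5 + 0.1·95 = 17; e = 18 − 17 = 1

1, 3, -5, 1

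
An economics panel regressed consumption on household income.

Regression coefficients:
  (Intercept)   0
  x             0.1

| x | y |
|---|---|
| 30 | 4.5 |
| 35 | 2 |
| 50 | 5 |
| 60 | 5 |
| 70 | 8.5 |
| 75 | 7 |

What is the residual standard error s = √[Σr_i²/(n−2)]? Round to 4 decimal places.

s = 1.4142

x=30: ŷ = 0.1·30 = 3; r = 4.5 − 3 = 1.5
x=35: ŷ = 0.1·35 = 3.5; r = 2 − 3.5 = -1.5
x=50: ŷ = 0.1·50 = 5; r = 5 − 5 = 0
x=60: ŷ = 0.1·60 = 6; r = 5 − 6 = -1
x=70: ŷ = 0.1·70 = 7; r = 8.5 − 7 = 1.5
x=75: ŷ = 0.1·75 = 7.5; r = 7 − 7.5 = -0.5
SSE = 2.25 + 2.25 + 0 + 1 + 2.25 + 0.25 = 8
s = √(8/4) = √2 ≈ 1.4142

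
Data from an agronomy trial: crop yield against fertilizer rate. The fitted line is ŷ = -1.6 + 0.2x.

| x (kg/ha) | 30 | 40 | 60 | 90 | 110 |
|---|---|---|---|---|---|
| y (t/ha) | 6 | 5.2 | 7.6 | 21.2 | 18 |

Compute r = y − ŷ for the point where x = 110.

ŷ = -1.6 + 0.2·110 = 20.4
r = 18 − 20.4 = -2.4

r = -2.4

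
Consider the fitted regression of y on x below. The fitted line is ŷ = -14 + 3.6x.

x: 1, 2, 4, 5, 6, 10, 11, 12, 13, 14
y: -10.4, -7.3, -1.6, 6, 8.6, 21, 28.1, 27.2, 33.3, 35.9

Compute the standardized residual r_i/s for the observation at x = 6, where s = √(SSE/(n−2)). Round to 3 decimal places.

x=1: ŷ = -14 + 3.6·1 = -10.4; r = -10.4 − (-10.4) = 0
x=2: ŷ = -14 + 3.6·2 = -6.8; r = -7.3 − (-6.8) = -0.5
x=4: ŷ = -14 + 3.6·4 = 0.4; r = -1.6 − 0.4 = -2
x=5: ŷ = -14 + 3.6·5 = 4; r = 6 − 4 = 2
x=6: ŷ = -14 + 3.6·6 = 7.6; r = 8.6 − 7.6 = 1
x=10: ŷ = -14 + 3.6·10 = 22; r = 21 − 22 = -1
x=11: ŷ = -14 + 3.6·11 = 25.6; r = 28.1 − 25.6 = 2.5
x=12: ŷ = -14 + 3.6·12 = 29.2; r = 27.2 − 29.2 = -2
x=13: ŷ = -14 + 3.6·13 = 32.8; r = 33.3 − 32.8 = 0.5
x=14: ŷ = -14 + 3.6·14 = 36.4; r = 35.9 − 36.4 = -0.5
SSE = 0 + 0.25 + 4 + 4 + 1 + 1 + 6.25 + 4 + 0.25 + 0.25 = 21
s = √(21/8) = 1.62019
r/s = 1 / 1.62019 = 0.617

0.617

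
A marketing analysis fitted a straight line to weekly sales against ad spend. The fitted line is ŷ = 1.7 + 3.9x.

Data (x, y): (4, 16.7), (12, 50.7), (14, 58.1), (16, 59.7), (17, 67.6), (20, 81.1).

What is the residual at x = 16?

e = -4.4

ŷ = 1.7 + 3.9·16 = 64.1
e = 59.7 − 64.1 = -4.4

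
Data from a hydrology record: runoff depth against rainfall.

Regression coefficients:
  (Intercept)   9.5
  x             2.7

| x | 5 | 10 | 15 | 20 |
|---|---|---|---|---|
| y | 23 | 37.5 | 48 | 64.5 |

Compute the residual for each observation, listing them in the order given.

x=5: ŷ = 9.5 + 2.7·5 = 23; r = 23 − 23 = 0
x=10: ŷ = 9.5 + 2.7·10 = 36.5; r = 37.5 − 36.5 = 1
x=15: ŷ = 9.5 + 2.7·15 = 50; r = 48 − 50 = -2
x=20: ŷ = 9.5 + 2.7·20 = 63.5; r = 64.5 − 63.5 = 1

0, 1, -2, 1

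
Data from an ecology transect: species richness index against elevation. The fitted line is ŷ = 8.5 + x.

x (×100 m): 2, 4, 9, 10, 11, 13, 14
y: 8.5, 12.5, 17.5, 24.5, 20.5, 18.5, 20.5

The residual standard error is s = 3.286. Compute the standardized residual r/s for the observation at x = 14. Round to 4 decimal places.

-0.6086

ŷ = 8.5 + 14 = 22.5
r = 20.5 − 22.5 = -2
r/s = -2 / 3.286 = -0.6086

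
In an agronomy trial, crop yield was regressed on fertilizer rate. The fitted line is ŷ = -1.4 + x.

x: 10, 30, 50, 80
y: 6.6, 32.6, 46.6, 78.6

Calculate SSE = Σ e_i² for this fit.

x=10: ŷ = -1.4 + 10 = 8.6; e = 6.6 − 8.6 = -2
x=30: ŷ = -1.4 + 30 = 28.6; e = 32.6 − 28.6 = 4
x=50: ŷ = -1.4 + 50 = 48.6; e = 46.6 − 48.6 = -2
x=80: ŷ = -1.4 + 80 = 78.6; e = 78.6 − 78.6 = 0
SSE = 4 + 16 + 4 + 0 = 24

SSE = 24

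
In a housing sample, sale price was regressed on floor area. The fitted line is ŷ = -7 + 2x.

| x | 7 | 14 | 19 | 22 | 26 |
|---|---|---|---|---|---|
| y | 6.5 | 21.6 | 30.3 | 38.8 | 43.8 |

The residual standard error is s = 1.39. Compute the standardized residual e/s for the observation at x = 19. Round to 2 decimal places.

-0.50

ŷ = -7 + 2·19 = 31
e = 30.3 − 31 = -0.7
e/s = -0.7 / 1.39 = -0.50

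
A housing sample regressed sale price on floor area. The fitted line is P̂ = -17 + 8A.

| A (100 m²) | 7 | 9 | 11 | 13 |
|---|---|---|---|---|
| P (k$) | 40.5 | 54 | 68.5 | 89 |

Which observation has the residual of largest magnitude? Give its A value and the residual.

A = 11, e = -2.5

A=7: P̂ = -17 + 8·7 = 39; e = 40.5 − 39 = 1.5
A=9: P̂ = -17 + 8·9 = 55; e = 54 − 55 = -1
A=11: P̂ = -17 + 8·11 = 71; e = 68.5 − 71 = -2.5
A=13: P̂ = -17 + 8·13 = 87; e = 89 − 87 = 2
Largest |e| is 2.5 at A = 11, residual -2.5.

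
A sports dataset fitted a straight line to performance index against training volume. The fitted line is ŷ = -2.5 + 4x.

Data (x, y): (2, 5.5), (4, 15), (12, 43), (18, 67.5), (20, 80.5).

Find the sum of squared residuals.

SSE = 21.5

x=2: ŷ = -2.5 + 4·2 = 5.5; r = 5.5 − 5.5 = 0
x=4: ŷ = -2.5 + 4·4 = 13.5; r = 15 − 13.5 = 1.5
x=12: ŷ = -2.5 + 4·12 = 45.5; r = 43 − 45.5 = -2.5
x=18: ŷ = -2.5 + 4·18 = 69.5; r = 67.5 − 69.5 = -2
x=20: ŷ = -2.5 + 4·20 = 77.5; r = 80.5 − 77.5 = 3
SSE = 0 + 2.25 + 6.25 + 4 + 9 = 21.5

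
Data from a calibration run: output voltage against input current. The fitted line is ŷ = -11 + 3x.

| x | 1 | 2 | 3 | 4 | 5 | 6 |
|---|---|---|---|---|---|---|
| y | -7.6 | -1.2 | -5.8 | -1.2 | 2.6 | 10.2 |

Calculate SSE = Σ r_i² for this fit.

x=1: ŷ = -11 + 3·1 = -8; r = -7.6 − (-8) = 0.4
x=2: ŷ = -11 + 3·2 = -5; r = -1.2 − (-5) = 3.8
x=3: ŷ = -11 + 3·3 = -2; r = -5.8 − (-2) = -3.8
x=4: ŷ = -11 + 3·4 = 1; r = -1.2 − 1 = -2.2
x=5: ŷ = -11 + 3·5 = 4; r = 2.6 − 4 = -1.4
x=6: ŷ = -11 + 3·6 = 7; r = 10.2 − 7 = 3.2
SSE = 0.16 + 14.44 + 14.44 + 4.84 + 1.96 + 10.24 = 46.08

SSE = 46.08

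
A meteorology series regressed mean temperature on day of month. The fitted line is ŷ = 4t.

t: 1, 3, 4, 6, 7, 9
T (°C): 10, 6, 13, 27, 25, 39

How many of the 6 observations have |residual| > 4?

2

t=1: ŷ = 4·1 = 4; e = 10 − 4 = 6
t=3: ŷ = 4·3 = 12; e = 6 − 12 = -6
t=4: ŷ = 4·4 = 16; e = 13 − 16 = -3
t=6: ŷ = 4·6 = 24; e = 27 − 24 = 3
t=7: ŷ = 4·7 = 28; e = 25 − 28 = -3
t=9: ŷ = 4·9 = 36; e = 39 − 36 = 3
|e| > 4: t=1 (|e|=6), t=3 (|e|=6) → 2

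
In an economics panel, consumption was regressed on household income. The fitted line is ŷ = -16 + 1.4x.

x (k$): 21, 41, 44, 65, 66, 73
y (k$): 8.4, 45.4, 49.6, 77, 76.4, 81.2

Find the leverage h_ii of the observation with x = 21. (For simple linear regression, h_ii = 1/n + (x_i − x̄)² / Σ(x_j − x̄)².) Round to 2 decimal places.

h = 0.65

x̄ = (21 + 41 + 44 + 65 + 66 + 73)/6 = 51.6667
Σ(x − x̄)² = 940.444 + 113.778 + 58.7778 + 177.778 + 205.444 + 455.111 = 1951.33
h = 1/6 + (-30.6667)²/1951.33 = 0.166667 + 0.48195 = 0.65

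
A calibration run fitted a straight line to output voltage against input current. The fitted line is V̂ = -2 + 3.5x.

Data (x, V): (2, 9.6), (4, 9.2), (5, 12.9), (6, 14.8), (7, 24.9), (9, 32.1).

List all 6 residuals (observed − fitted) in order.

4.6, -2.8, -2.6, -4.2, 2.4, 2.6

x=2: V̂ = -2 + 3.5·2 = 5; e = 9.6 − 5 = 4.6
x=4: V̂ = -2 + 3.5·4 = 12; e = 9.2 − 12 = -2.8
x=5: V̂ = -2 + 3.5·5 = 15.5; e = 12.9 − 15.5 = -2.6
x=6: V̂ = -2 + 3.5·6 = 19; e = 14.8 − 19 = -4.2
x=7: V̂ = -2 + 3.5·7 = 22.5; e = 24.9 − 22.5 = 2.4
x=9: V̂ = -2 + 3.5·9 = 29.5; e = 32.1 − 29.5 = 2.6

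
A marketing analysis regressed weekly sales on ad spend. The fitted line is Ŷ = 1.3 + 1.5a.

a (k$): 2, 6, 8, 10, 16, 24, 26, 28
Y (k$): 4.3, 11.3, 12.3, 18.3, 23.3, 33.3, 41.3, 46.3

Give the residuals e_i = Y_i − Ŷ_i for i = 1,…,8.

0, 1, -1, 2, -2, -4, 1, 3

a=2: Ŷ = 1.3 + 1.5·2 = 4.3; e = 4.3 − 4.3 = 0
a=6: Ŷ = 1.3 + 1.5·6 = 10.3; e = 11.3 − 10.3 = 1
a=8: Ŷ = 1.3 + 1.5·8 = 13.3; e = 12.3 − 13.3 = -1
a=10: Ŷ = 1.3 + 1.5·10 = 16.3; e = 18.3 − 16.3 = 2
a=16: Ŷ = 1.3 + 1.5·16 = 25.3; e = 23.3 − 25.3 = -2
a=24: Ŷ = 1.3 + 1.5·24 = 37.3; e = 33.3 − 37.3 = -4
a=26: Ŷ = 1.3 + 1.5·26 = 40.3; e = 41.3 − 40.3 = 1
a=28: Ŷ = 1.3 + 1.5·28 = 43.3; e = 46.3 − 43.3 = 3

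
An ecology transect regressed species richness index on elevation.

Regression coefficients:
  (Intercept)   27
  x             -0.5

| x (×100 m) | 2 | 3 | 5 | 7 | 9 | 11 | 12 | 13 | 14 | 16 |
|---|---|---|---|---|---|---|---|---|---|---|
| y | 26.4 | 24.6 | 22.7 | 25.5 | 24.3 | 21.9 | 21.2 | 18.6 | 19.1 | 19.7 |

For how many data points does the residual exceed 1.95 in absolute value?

x=2: ŷ = 27 − 0.5·2 = 26; e = 26.4 − 26 = 0.4
x=3: ŷ = 27 − 0.5·3 = 25.5; e = 24.6 − 25.5 = -0.9
x=5: ŷ = 27 − 0.5·5 = 24.5; e = 22.7 − 24.5 = -1.8
x=7: ŷ = 27 − 0.5·7 = 23.5; e = 25.5 − 23.5 = 2
x=9: ŷ = 27 − 0.5·9 = 22.5; e = 24.3 − 22.5 = 1.8
x=11: ŷ = 27 − 0.5·11 = 21.5; e = 21.9 − 21.5 = 0.4
x=12: ŷ = 27 − 0.5·12 = 21; e = 21.2 − 21 = 0.2
x=13: ŷ = 27 − 0.5·13 = 20.5; e = 18.6 − 20.5 = -1.9
x=14: ŷ = 27 − 0.5·14 = 20; e = 19.1 − 20 = -0.9
x=16: ŷ = 27 − 0.5·16 = 19; e = 19.7 − 19 = 0.7
|e| > 1.95: x=7 (|e|=2) → 1

1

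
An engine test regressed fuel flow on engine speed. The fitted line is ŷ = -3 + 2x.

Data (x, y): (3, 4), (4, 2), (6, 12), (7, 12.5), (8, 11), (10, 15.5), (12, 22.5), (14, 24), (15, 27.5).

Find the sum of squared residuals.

SSE = 31

x=3: ŷ = -3 + 2·3 = 3; r = 4 − 3 = 1
x=4: ŷ = -3 + 2·4 = 5; r = 2 − 5 = -3
x=6: ŷ = -3 + 2·6 = 9; r = 12 − 9 = 3
x=7: ŷ = -3 + 2·7 = 11; r = 12.5 − 11 = 1.5
x=8: ŷ = -3 + 2·8 = 13; r = 11 − 13 = -2
x=10: ŷ = -3 + 2·10 = 17; r = 15.5 − 17 = -1.5
x=12: ŷ = -3 + 2·12 = 21; r = 22.5 − 21 = 1.5
x=14: ŷ = -3 + 2·14 = 25; r = 24 − 25 = -1
x=15: ŷ = -3 + 2·15 = 27; r = 27.5 − 27 = 0.5
SSE = 1 + 9 + 9 + 2.25 + 4 + 2.25 + 2.25 + 1 + 0.25 = 31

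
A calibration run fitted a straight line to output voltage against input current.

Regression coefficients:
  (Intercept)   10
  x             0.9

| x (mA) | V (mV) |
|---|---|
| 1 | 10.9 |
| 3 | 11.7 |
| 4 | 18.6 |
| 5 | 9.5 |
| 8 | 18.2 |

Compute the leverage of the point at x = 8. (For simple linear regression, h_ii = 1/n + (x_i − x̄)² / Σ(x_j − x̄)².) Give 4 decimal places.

x̄ = (1 + 3 + 4 + 5 + 8)/5 = 4.2
Σ(x − x̄)² = 10.24 + 1.44 + 0.04 + 0.64 + 14.44 = 26.8
h = 1/5 + (3.8)²/26.8 = 0.2 + 0.538806 = 0.7388

h = 0.7388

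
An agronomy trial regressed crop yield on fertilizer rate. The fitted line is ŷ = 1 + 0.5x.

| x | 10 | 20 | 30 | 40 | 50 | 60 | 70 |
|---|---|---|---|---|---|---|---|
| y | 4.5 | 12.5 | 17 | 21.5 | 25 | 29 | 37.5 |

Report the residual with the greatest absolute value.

x=10: ŷ = 1 + 0.5·10 = 6; e = 4.5 − 6 = -1.5
x=20: ŷ = 1 + 0.5·20 = 11; e = 12.5 − 11 = 1.5
x=30: ŷ = 1 + 0.5·30 = 16; e = 17 − 16 = 1
x=40: ŷ = 1 + 0.5·40 = 21; e = 21.5 − 21 = 0.5
x=50: ŷ = 1 + 0.5·50 = 26; e = 25 − 26 = -1
x=60: ŷ = 1 + 0.5·60 = 31; e = 29 − 31 = -2
x=70: ŷ = 1 + 0.5·70 = 36; e = 37.5 − 36 = 1.5
Largest |e| is 2 at x = 60, residual -2.

e = -2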